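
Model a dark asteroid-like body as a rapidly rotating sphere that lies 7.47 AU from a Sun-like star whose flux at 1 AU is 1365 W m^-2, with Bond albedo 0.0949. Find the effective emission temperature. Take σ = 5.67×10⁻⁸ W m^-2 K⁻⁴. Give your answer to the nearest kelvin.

Flux at the orbit: S = 1365/(7.47)² = 24.46 W m^-2.
Absorbed flux (global mean): S(1−α)/4 = 24.46·0.905/4 = 5.535 W m^-2.
In equilibrium σT⁴ equals this, so T = 99.40 K.

99 K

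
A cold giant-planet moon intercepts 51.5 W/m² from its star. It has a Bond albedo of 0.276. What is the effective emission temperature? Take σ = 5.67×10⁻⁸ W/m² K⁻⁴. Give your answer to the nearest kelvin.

113 kelvin

Absorbed flux (global mean): S(1−α)/4 = 51.50·0.724/4 = 9.322 W/m².
In equilibrium σT⁴ equals this, so T = 113.2 K.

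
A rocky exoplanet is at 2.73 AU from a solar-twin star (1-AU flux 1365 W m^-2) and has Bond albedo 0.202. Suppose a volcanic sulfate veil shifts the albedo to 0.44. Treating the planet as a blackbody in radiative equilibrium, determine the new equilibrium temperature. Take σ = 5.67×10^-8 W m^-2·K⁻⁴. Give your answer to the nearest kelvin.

146 K

Flux at the orbit: S = 1365/(2.73)² = 183.2 W m^-2.
New equilibrium: T₂ = [(1−0.44)·183.2/(4σ)]^(1/4) = 145.8 K.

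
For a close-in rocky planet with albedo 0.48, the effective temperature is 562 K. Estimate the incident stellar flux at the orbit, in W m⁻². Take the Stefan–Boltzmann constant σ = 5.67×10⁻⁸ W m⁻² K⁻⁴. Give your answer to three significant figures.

43500 W m⁻²

Invert the energy balance for S: S = 4σT⁴/(1−α).
The emitted flux is σT⁴ = 5656 W m⁻².
S = 4·5656/0.52 = 43510 W m⁻².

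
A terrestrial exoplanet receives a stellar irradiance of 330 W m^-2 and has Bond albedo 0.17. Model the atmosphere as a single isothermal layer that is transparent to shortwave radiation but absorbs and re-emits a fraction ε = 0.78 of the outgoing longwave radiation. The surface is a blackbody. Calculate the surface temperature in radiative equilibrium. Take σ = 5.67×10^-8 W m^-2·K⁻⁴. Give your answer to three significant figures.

211 K

At the top of the atmosphere, σT_e⁴ = S(1−α)/4 = 68.47 W m^-2, giving T_e = 186.4 K.
For a single slab of emissivity ε, T_s⁴ = 2T_e⁴/(2−ε); thus T_s = 186.4·(1.639)^(1/4) = 210.9 K.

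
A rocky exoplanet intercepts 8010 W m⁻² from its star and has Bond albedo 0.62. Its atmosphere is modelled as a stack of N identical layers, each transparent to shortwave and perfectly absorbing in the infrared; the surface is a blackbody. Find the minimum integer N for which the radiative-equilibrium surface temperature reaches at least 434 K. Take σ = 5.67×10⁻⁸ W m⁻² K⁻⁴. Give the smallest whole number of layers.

2

OLR = S(1−α)/4 = 761.0 W m⁻²; the top layer radiates at T_e = 340.4 K.
Need (N+1)T_e⁴ ≥ T_s⁴, i.e. N+1 ≥ (434/340.4)⁴ = 2.644.
Rounding up, N = 2.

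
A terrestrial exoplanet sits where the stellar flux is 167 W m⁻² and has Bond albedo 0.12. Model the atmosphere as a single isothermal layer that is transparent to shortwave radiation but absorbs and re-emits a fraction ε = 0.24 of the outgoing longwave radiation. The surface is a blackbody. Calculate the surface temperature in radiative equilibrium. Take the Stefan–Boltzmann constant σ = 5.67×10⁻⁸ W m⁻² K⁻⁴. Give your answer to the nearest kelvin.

Effective emission temperature (TOA balance): σT_e⁴ = S(1−α)/4 = 36.74 W m⁻² → T_e = 159.5 K.
For a single slab of emissivity ε, T_s⁴ = 2T_e⁴/(2−ε); thus T_s = 159.5·(1.136)^(1/4) = 164.7 K.

165 kelvin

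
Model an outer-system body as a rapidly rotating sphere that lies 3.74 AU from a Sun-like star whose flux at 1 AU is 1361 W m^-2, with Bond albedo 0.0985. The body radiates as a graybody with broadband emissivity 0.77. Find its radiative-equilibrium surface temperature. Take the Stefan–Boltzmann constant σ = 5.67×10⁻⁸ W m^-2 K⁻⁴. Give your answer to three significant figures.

150 K

Irradiance scales as 1/d², so S = 1361 W m^-2 × (1/3.74)² = 97.30 W m^-2.
Averaging over the sphere, the absorbed flux is S(1−α)/4 = 21.93 W m^-2.
Radiative balance εσT⁴ = 21.93 gives T = [21.93/(0.77·σ)]^(1/4) = 149.7 K.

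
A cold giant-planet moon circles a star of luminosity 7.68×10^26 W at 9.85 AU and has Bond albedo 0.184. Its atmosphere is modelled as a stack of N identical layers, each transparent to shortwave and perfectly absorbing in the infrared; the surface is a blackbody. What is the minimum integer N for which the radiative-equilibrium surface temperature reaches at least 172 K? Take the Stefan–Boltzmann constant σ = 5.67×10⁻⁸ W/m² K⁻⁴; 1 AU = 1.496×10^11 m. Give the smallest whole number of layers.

Orbital distance: d = 9.85 AU = 1.474×10^12 m.
Flux at the orbit: S = L/(4πd²) = 7.68×10^26/(4π·(1.47×10^12)²) = 28.15 W/m².
The effective emission temperature is T_e = [S(1−α)/(4σ)]^¼ = 100.3 K.
Need (N+1)T_e⁴ ≥ T_s⁴, i.e. N+1 ≥ (172/100.3)⁴ = 8.643.
The minimum whole number is N = 8.

8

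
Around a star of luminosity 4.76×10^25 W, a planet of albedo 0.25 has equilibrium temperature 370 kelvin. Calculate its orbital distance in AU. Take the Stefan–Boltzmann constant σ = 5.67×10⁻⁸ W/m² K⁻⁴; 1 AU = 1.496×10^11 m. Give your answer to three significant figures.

Energy balance gives S = 4σT⁴/(1−α) = 5667 W/m².
S = L/(4πd²) → d = √(L/4πS) = √(4.76×10^25/(4π·5667)) = 2.585×10^10 m = 0.1728 AU.

0.173 AU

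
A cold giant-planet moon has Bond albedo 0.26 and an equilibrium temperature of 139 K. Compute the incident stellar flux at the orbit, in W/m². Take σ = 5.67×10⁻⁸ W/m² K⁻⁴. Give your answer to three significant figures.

114 W/m²

Invert the energy balance for S: S = 4σT⁴/(1−α).
The emitted flux is σT⁴ = 21.17 W/m².
S = 4·21.17/0.74 = 114.4 W/m².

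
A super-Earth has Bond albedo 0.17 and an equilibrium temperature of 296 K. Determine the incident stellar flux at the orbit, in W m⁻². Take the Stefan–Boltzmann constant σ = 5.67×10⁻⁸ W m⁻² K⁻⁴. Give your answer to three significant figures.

2100 W m⁻²

Invert the energy balance for S: S = 4σT⁴/(1−α).
The emitted flux is σT⁴ = 435.3 W m⁻².
So S = 4×435.3/(1−0.17) = 2098 W m⁻².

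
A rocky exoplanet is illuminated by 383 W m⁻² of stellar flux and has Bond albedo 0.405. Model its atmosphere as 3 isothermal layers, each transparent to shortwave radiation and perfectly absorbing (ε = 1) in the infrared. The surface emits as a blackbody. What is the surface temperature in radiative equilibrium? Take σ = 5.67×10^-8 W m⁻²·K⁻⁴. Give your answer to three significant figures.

252 K

Top-of-atmosphere balance: σT_e⁴ = S(1−α)/4 = 56.97 W m⁻² → T_e = 178.0 K.
Layer-by-layer balance gives σT_s⁴ = (N+1)σT_e⁴, so T_s = 4^¼·178.0 = 251.8 K.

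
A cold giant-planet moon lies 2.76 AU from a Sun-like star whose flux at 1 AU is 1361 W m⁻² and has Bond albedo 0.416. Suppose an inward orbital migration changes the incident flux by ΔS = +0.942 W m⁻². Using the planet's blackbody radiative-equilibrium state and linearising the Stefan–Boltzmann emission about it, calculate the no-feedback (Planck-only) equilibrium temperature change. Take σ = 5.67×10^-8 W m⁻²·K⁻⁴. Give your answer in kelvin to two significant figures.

0.19 K

Flux at the orbit: S = 1361/(2.76)² = 178.7 W m⁻².
The baseline emission temperature is T_e = 146.5 K.
Only a fraction (1−α) is absorbed and it's spread over 4πR², so ΔF = (1−α)ΔS/4 = 0.1375 W m⁻².
Linearising σT⁴ gives d(σT⁴)/dT = 4σT_e³ = 0.7124 W m⁻² per K.
ΔT₀ = ΔF/λ_P = 0.1375/0.7124 = 0.193 K.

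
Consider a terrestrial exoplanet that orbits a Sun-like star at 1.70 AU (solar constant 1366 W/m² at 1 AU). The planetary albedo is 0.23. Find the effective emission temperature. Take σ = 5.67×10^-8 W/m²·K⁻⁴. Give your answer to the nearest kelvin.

200 kelvin

Flux at the orbit: S = 1366/(1.70)² = 472.7 W/m².
The planet absorbs (1−α)S over its disc πR² and re-emits over 4πR², so the mean absorbed flux is (1−0.23)·472.7/4 = 90.99 W/m².
Balancing against σT⁴: T = (90.99/5.67×10⁻⁸)^(1/4) = 200.1 K.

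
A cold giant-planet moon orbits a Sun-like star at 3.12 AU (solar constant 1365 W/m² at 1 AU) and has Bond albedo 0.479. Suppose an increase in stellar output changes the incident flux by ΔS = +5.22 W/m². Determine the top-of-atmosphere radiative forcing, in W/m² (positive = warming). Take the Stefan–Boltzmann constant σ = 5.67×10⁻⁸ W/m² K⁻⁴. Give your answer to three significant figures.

0.680 W/m²

Flux at the orbit: S = 1365/(3.12)² = 140.2 W/m².
TOA radiative forcing: ΔF = (1−α)ΔS/4 = 0.521·(+5.22)/4 = 0.6799 W/m².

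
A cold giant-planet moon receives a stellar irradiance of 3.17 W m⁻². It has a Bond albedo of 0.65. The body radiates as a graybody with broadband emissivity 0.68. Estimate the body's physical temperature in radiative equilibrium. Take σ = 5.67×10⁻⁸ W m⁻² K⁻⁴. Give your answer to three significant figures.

Averaging over the sphere, the absorbed flux is S(1−α)/4 = 0.2774 W m⁻².
Radiative balance εσT⁴ = 0.2774 gives T = [0.2774/(0.68·σ)]^(1/4) = 51.79 K.

51.8 kelvin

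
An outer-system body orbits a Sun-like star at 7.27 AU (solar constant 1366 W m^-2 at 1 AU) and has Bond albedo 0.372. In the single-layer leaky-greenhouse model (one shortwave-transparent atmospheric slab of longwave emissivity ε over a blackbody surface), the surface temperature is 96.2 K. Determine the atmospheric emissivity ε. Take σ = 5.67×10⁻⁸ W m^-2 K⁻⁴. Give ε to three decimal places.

Flux at the orbit: S = 1366/(7.27)² = 25.85 W m^-2.
Effective temperature: T_e = [S(1−α)/(4σ)]^(1/4) = 91.98 K.
Since (2−ε)/2 = (T_e/T_s)⁴ = 0.8356, ε = 0.3288.

0.329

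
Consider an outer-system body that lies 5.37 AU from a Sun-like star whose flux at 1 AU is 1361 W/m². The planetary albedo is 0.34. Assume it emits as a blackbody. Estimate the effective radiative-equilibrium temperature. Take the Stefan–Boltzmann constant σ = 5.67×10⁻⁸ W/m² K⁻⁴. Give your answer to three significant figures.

Flux at the orbit: S = 1361/(5.37)² = 47.20 W/m².
Absorbed flux (global mean): S(1−α)/4 = 47.20·0.66/4 = 7.787 W/m².
In equilibrium σT⁴ equals this, so T = 108.3 K.

108 K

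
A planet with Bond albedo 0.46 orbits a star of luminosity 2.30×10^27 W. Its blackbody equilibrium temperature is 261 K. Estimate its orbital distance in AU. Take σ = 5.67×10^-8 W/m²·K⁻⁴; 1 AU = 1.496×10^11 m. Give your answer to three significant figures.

2.05 AU

Energy balance gives S = 4σT⁴/(1−α) = 1949 W/m².
Then d = [L/(4πS)]^(1/2) = 3.064×10^11 m, i.e. 2.048 AU.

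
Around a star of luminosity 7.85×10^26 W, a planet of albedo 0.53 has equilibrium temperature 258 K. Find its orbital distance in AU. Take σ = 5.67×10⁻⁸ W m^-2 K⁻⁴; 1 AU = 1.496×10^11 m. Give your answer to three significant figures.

Energy balance gives S = 4σT⁴/(1−α) = 2138 W m^-2.
From L = 4πd²S, d = √(7.85×10^26/(4π·2138)) = 1.709×10^11 m = 1.143 AU.

1.14 AU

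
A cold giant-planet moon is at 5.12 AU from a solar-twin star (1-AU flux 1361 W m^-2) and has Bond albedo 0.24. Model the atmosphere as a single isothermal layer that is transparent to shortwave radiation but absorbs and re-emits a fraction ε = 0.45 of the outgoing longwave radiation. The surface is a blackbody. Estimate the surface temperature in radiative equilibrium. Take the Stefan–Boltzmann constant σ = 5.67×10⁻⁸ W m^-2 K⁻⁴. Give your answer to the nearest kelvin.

122 kelvin

Irradiance scales as 1/d², so S = 1361 W m^-2 × (1/5.12)² = 51.92 W m^-2.
Effective emission temperature (TOA balance): σT_e⁴ = S(1−α)/4 = 9.864 W m^-2 → T_e = 114.8 K.
For a single slab of emissivity ε, T_s⁴ = 2T_e⁴/(2−ε); thus T_s = 114.8·(1.29)^(1/4) = 122.4 K.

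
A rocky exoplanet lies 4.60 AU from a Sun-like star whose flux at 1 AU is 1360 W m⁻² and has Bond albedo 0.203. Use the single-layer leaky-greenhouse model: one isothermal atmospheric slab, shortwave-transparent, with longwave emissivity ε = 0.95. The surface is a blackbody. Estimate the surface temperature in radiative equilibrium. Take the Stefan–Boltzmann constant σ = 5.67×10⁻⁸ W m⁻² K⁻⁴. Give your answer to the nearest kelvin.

144 K

By the inverse-square law, S = 1360/4.60² = 64.27 W m⁻².
The planet radiates to space at T_e = [S(1−α)/(4σ)]^(1/4) = 122.6 K.
The surface balance (absorbed SW + ε·downward IR = σT_s⁴) with T_a⁴ = T_s⁴/2 reduces to T_s = T_e·[2/(2−ε)]^¼ = 144.0 K.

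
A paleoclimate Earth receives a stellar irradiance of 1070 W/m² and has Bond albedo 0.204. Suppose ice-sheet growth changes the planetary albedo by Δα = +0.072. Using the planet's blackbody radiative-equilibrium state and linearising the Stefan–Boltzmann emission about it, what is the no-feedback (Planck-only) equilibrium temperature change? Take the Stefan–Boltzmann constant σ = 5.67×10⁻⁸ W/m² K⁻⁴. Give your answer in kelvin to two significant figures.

Reference equilibrium: T_e = [S(1−α)/(4σ)]^(1/4) = 247.6 K.
The change in absorbed flux is Δ[S(1−α)/4] = −SΔα/4 = -19.26 W/m².
The Planck feedback parameter is 4σT_e³ = 3.441 W/m²/K.
ΔT₀ = ΔF/λ_P = -19.26/3.441 = -5.60 K.

-5.6 K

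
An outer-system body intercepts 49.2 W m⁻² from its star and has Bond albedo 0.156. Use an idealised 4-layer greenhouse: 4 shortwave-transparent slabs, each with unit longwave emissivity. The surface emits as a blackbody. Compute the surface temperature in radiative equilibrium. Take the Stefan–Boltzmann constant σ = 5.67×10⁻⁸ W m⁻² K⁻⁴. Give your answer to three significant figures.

The effective emission temperature is T_e = [S(1−α)/(4σ)]^¼ = 116.3 K.
With N = 4 opaque layers, T_s = (N+1)^(1/4)·T_e = 5^(1/4)·116.3 = 173.9 K.

174 kelvin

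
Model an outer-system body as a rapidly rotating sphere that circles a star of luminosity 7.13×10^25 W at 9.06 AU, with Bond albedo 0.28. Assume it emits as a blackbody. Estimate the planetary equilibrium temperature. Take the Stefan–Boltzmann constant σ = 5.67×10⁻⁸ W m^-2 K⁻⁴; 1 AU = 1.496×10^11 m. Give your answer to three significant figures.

d = 9.06 × 1.496×10^11 m = 1.355×10^12 m.
S = L/(4πd²) = 3.089 W m^-2.
Absorbed flux (global mean): S(1−α)/4 = 3.089·0.72/4 = 0.5559 W m^-2.
In equilibrium σT⁴ equals this, so T = 55.96 K.

56.0 kelvin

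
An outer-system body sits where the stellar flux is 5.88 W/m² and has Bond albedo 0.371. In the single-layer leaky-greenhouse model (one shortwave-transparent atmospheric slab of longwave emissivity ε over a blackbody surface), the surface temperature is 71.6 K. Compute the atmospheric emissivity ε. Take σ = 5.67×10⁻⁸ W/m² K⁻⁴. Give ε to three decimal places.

0.759

TOA balance gives T_e = 63.55 K.
T_s⁴ = T_e⁴·2/(2−ε) → ε = 2 − 2(T_e/T_s)⁴ = 2 − 2·(63.55/71.6)⁴ = 0.7590.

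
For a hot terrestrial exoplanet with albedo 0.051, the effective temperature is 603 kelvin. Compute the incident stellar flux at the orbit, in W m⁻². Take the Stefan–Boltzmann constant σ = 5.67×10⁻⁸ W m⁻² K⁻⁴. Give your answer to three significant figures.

31600 W m⁻²

From S(1−α)/4 = σT⁴: S = 4σT⁴/(1−α).
σT⁴ = 5.67×10⁻⁸·(603)⁴ = 7496 W m⁻².
S = 4·7496/0.949 = 31600 W m⁻².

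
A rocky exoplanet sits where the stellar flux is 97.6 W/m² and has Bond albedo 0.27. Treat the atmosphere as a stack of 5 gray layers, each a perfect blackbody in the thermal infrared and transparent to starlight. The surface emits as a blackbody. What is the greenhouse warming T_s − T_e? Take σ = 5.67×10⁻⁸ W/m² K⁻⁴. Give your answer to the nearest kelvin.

Top-of-atmosphere balance: σT_e⁴ = S(1−α)/4 = 17.81 W/m² → T_e = 133.1 K.
T_s = (N+1)^(1/4)·T_e = 208.4 K.
So the greenhouse effect raises the surface by 208.4 − 133.1 = 75.23 K.

75 kelvin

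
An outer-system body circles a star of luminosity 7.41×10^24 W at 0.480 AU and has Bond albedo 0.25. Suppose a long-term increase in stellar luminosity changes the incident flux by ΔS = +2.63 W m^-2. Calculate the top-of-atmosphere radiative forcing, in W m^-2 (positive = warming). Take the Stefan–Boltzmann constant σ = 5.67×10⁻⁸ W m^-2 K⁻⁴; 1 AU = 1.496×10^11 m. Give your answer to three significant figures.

d = 0.480 × 1.496×10^11 m = 7.181×10^10 m.
Flux at the orbit: S = L/(4πd²) = 7.41×10^24/(4π·(7.18×10^10)²) = 114.4 W m^-2.
Only a fraction (1−α) is absorbed and it's spread over 4πR², so ΔF = (1−α)ΔS/4 = 0.4931 W m^-2.

0.493 W m^-2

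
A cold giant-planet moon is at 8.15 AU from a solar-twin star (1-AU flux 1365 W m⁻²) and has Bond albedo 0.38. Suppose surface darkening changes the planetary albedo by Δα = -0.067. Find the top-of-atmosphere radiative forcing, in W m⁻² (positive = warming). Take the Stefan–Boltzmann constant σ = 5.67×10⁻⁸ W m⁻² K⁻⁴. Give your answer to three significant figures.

0.344 W m⁻²

By the inverse-square law, S = 1365/8.15² = 20.55 W m⁻².
TOA radiative forcing: ΔF = −S·Δα/4 = −20.55·(-0.067)/4 = 0.3442 W m⁻².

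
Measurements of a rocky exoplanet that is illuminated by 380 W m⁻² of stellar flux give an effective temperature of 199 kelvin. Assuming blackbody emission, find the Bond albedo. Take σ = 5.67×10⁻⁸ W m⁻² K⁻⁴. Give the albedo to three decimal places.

From σT⁴ = S(1−α)/4 we invert for α: 1−α = 4σT⁴/S.
σT⁴ = 88.92 W m⁻², so 4σT⁴ = 355.7 W m⁻².
Hence α = 1 − 355.7/380.0 = 0.0640.

0.064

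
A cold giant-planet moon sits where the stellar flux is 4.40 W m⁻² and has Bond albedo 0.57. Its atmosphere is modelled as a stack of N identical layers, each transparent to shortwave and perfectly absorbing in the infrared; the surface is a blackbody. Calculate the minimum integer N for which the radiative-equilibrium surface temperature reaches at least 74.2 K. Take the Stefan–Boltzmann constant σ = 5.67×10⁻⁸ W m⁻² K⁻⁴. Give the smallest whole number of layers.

Top-of-atmosphere balance: σT_e⁴ = S(1−α)/4 = 0.4730 W m⁻² → T_e = 53.74 K.
Since T_s⁴ = (N+1)T_e⁴, we need N ≥ (T_s/T_e)⁴ − 1 = 2.634.
The minimum whole number is N = 3.

3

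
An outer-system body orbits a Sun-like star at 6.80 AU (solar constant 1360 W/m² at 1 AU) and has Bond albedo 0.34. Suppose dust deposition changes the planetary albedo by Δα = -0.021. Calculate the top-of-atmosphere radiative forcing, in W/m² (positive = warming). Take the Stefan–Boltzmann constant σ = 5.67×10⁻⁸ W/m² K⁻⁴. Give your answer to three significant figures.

Irradiance scales as 1/d², so S = 1360 W/m² × (1/6.80)² = 29.41 W/m².
ΔF = −(S/4)Δα = −(29.41/4)×(-0.021) = 0.1544 W/m².

0.154 W/m²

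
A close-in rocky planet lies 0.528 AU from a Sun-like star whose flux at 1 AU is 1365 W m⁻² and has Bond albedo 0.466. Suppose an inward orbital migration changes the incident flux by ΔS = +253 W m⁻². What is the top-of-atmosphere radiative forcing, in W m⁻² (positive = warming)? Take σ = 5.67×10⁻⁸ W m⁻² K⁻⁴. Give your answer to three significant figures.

33.8 W m⁻²

Flux at the orbit: S = 1365/(0.528)² = 4896 W m⁻².
Only a fraction (1−α) is absorbed and it's spread over 4πR², so ΔF = (1−α)ΔS/4 = 33.78 W m⁻².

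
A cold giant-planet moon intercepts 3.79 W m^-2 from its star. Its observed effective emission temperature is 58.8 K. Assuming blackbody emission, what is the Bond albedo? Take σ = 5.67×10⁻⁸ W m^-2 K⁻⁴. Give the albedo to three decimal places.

Energy balance: S(1−α)/4 = σT⁴, so 1−α = 4σT⁴/S.
σT⁴ = 0.6778 W m^-2, so 4σT⁴ = 2.711 W m^-2.
Hence α = 1 − 2.711/3.790 = 0.2847.

0.285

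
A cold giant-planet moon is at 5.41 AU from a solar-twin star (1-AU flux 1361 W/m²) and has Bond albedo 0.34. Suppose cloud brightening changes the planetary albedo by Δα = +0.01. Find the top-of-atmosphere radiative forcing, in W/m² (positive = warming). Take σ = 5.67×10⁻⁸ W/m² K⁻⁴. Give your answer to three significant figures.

-0.116 W/m²

Irradiance scales as 1/d², so S = 1361 W/m² × (1/5.41)² = 46.50 W/m².
The change in absorbed flux is Δ[S(1−α)/4] = −SΔα/4 = -0.1163 W/m².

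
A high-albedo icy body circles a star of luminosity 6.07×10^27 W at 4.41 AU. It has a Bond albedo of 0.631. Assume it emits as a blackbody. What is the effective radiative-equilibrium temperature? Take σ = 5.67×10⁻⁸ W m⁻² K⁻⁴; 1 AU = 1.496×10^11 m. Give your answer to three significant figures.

206 K

d = 4.41 × 1.496×10^11 m = 6.597×10^11 m.
S = L/(4πd²) = 1110 W m⁻².
The planet absorbs (1−α)S over its disc πR² and re-emits over 4πR², so the mean absorbed flux is (1−0.631)·1110/4 = 102.4 W m⁻².
In equilibrium σT⁴ equals this, so T = 206.1 K.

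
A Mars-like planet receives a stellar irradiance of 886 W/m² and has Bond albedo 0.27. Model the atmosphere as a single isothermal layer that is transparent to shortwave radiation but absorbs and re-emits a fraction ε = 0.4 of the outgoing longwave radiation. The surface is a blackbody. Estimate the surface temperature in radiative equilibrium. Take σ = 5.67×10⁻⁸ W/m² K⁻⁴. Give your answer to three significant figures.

244 K

At the top of the atmosphere, σT_e⁴ = S(1−α)/4 = 161.7 W/m², giving T_e = 231.1 K.
Surface balance with a leaky layer gives σT_s⁴ = σT_e⁴·2/(2−ε), so T_s = T_e·[2/(2−0.4)]^(1/4) = 244.3 K.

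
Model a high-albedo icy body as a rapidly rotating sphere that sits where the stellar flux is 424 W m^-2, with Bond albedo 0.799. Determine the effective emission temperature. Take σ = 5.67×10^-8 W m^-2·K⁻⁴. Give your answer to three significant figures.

139 kelvin

Averaging over the sphere, the absorbed flux is S(1−α)/4 = 21.31 W m^-2.
Set σT⁴ = 21.31 → T = (21.31/σ)^(1/4) = 139.2 K.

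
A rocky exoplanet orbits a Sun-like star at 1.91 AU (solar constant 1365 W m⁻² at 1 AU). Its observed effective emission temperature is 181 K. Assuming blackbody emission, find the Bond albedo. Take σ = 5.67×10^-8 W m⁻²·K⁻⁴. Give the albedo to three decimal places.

0.349

Flux at the orbit: S = 1365/(1.91)² = 374.2 W m⁻².
From σT⁴ = S(1−α)/4 we invert for α: 1−α = 4σT⁴/S.
4σT⁴ = 4·5.67×10⁻⁸·(181)⁴ = 243.4 W m⁻².
Hence α = 1 − 243.4/374.2 = 0.3494.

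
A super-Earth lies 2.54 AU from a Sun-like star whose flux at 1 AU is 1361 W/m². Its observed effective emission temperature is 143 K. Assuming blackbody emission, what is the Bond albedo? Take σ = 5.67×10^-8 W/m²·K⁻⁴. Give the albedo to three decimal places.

Irradiance scales as 1/d², so S = 1361 W/m² × (1/2.54)² = 211.0 W/m².
From σT⁴ = S(1−α)/4 we invert for α: 1−α = 4σT⁴/S.
σT⁴ = 23.71 W/m², so 4σT⁴ = 94.84 W/m².
1−α = 94.84/211.0 = 0.4496, so α = 0.5504.

0.550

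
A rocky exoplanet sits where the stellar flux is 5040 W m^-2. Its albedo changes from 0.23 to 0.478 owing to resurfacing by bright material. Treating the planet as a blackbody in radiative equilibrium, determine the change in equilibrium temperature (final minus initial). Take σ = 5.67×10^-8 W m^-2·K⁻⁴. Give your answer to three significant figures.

Initial: T₁ = [S(1−0.23)/(4σ)]^(1/4) = 361.7 K.
Final:   T₂ = [S(1−0.478)/(4σ)]^(1/4) = 328.2 K.
Change: 328.2 − 361.7 = -33.49 K.

-33.5 K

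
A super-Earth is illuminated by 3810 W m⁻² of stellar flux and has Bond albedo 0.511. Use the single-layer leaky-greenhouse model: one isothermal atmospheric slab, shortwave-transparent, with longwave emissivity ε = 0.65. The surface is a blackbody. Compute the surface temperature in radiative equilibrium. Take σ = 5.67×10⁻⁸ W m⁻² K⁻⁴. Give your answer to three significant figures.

Effective emission temperature (TOA balance): σT_e⁴ = S(1−α)/4 = 465.8 W m⁻² → T_e = 301.1 K.
Surface balance with a leaky layer gives σT_s⁴ = σT_e⁴·2/(2−ε), so T_s = T_e·[2/(2−0.65)]^(1/4) = 332.1 K.

332 K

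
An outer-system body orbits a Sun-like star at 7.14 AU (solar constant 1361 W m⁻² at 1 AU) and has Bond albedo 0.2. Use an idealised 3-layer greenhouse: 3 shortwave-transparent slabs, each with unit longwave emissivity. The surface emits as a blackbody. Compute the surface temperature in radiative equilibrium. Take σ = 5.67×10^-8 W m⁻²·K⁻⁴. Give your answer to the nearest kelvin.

Flux at the orbit: S = 1361/(7.14)² = 26.70 W m⁻².
OLR = S(1−α)/4 = 5.339 W m⁻²; the top layer radiates at T_e = 98.51 K.
With N = 3 opaque layers, T_s = (N+1)^(1/4)·T_e = 4^(1/4)·98.51 = 139.3 K.

139 K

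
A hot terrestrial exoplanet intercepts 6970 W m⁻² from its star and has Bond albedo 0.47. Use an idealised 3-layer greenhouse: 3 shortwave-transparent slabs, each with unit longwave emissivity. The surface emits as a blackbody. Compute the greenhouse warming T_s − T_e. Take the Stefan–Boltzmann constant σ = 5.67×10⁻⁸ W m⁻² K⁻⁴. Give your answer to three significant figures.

148 kelvin

Top-of-atmosphere balance: σT_e⁴ = S(1−α)/4 = 923.5 W m⁻² → T_e = 357.2 K.
Surface: T_s = (4)^¼·T_e = 505.2 K.
Warming: T_s − T_e = 148.0 K.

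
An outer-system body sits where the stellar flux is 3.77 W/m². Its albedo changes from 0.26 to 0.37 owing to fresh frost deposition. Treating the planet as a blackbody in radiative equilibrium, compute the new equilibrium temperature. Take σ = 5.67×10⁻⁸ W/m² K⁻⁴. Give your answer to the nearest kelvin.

T₂ = [S(1−α₂)/(4σ)]^(1/4) = [3.770·0.63/(4σ)]^(1/4) = 56.89 K.

57 K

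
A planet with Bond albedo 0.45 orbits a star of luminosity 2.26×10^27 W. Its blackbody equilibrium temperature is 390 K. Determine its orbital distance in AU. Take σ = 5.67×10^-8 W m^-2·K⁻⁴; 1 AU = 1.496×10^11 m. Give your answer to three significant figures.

0.918 AU

Energy balance gives S = 4σT⁴/(1−α) = 9540 W m^-2.
S = L/(4πd²) → d = √(L/4πS) = √(2.26×10^27/(4π·9540)) = 1.373×10^11 m = 0.9178 AU.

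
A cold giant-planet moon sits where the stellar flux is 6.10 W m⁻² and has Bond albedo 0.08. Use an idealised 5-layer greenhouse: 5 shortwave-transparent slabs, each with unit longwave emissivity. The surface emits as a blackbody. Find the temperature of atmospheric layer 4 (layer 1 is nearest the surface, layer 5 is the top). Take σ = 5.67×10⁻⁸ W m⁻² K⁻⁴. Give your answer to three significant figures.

83.9 K

Top-of-atmosphere balance: σT_e⁴ = S(1−α)/4 = 1.403 W m⁻² → T_e = 70.53 K.
In the N-layer model, layer k (counted from the surface) has T_k = (N+1−k)^(1/4)·T_e.
T_4 = (2)^(1/4)·70.53 = 83.87 K.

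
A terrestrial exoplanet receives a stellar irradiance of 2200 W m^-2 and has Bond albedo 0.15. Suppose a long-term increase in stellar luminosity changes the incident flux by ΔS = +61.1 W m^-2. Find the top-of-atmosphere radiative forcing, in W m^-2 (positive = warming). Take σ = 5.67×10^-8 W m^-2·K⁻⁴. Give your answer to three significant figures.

13.0 W m^-2

TOA radiative forcing: ΔF = (1−α)ΔS/4 = 0.85·(+61.1)/4 = 12.98 W m^-2.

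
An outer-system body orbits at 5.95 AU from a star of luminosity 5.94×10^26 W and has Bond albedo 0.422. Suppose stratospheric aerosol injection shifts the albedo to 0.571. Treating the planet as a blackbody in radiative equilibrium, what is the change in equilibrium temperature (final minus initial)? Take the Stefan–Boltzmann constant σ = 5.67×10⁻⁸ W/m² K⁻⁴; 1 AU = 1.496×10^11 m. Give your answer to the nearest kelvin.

Orbital distance: d = 5.95 AU = 8.901×10^11 m.
S = L/(4πd²) = 59.66 W/m².
Initial: T₁ = [S(1−0.422)/(4σ)]^(1/4) = 111.0 K.
After:  T₂ = [59.66·0.429/(4σ)]^(1/4) = 103.1 K.
Change: 103.1 − 111.0 = -7.975 K.

-8 K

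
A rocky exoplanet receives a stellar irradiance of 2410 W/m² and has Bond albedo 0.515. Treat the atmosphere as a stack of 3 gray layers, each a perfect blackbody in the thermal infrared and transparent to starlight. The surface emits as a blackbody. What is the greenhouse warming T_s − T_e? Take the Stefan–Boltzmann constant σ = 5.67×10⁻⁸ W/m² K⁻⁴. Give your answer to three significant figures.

OLR = S(1−α)/4 = 292.2 W/m²; the top layer radiates at T_e = 267.9 K.
Surface: T_s = (4)^¼·T_e = 378.9 K.
Warming: T_s − T_e = 111.0 K.

111 K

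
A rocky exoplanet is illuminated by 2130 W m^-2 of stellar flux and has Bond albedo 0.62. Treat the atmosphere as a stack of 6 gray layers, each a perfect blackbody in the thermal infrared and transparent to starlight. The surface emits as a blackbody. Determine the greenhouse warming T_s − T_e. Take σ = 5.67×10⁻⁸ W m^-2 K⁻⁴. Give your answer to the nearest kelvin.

The effective emission temperature is T_e = [S(1−α)/(4σ)]^¼ = 244.4 K.
Surface: T_s = (7)^¼·T_e = 397.6 K.
So the greenhouse effect raises the surface by 397.6 − 244.4 = 153.1 K.

153 kelvin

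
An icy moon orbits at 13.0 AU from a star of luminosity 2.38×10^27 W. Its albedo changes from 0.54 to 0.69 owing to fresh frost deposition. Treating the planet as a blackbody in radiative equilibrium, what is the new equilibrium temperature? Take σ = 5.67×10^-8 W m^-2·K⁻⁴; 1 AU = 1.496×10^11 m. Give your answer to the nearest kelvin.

Orbital distance: d = 13.0 AU = 1.945×10^12 m.
S = L/(4πd²) = 50.07 W m^-2.
New equilibrium: T₂ = [(1−0.69)·50.07/(4σ)]^(1/4) = 90.96 K.

91 K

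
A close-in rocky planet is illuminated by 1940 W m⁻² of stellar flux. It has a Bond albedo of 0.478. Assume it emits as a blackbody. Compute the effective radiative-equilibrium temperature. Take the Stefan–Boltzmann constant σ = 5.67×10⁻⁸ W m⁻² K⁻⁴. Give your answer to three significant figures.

258 K

The planet absorbs (1−α)S over its disc πR² and re-emits over 4πR², so the mean absorbed flux is (1−0.478)·1940/4 = 253.2 W m⁻².
In equilibrium σT⁴ equals this, so T = 258.5 K.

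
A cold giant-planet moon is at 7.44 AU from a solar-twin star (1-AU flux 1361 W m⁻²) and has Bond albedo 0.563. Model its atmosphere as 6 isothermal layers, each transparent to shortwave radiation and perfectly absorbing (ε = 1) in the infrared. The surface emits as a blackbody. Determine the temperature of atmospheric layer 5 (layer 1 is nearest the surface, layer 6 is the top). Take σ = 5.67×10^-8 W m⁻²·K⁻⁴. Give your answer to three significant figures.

98.7 K

Irradiance scales as 1/d², so S = 1361 W m⁻² × (1/7.44)² = 24.59 W m⁻².
The effective emission temperature is T_e = [S(1−α)/(4σ)]^¼ = 82.96 K.
The net upward flux σT_e⁴ is constant between every pair of levels, so T_k⁴ = (N+1−k)T_e⁴.
T_5 = (2)^(1/4)·82.96 = 98.66 K.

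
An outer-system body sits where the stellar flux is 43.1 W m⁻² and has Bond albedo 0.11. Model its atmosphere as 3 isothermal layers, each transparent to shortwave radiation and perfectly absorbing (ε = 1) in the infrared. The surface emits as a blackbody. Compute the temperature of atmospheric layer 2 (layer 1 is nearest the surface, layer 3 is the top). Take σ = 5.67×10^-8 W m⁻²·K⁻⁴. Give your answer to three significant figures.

Top-of-atmosphere balance: σT_e⁴ = S(1−α)/4 = 9.590 W m⁻² → T_e = 114.0 K.
The net upward flux σT_e⁴ is constant between every pair of levels, so T_k⁴ = (N+1−k)T_e⁴.
T_2 = (2)^(1/4)·114.0 = 135.6 K.

136 kelvin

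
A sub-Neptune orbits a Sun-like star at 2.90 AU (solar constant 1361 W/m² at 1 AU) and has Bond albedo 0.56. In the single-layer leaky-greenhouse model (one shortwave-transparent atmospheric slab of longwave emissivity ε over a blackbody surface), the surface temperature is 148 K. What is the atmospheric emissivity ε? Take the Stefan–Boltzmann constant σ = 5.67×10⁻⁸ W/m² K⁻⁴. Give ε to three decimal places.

Flux at the orbit: S = 1361/(2.90)² = 161.8 W/m².
First, T_e = [161.8·(1−0.56)/(4σ)]^(1/4) = 133.1 K.
Since (2−ε)/2 = (T_e/T_s)⁴ = 0.6544, ε = 0.6913.

0.691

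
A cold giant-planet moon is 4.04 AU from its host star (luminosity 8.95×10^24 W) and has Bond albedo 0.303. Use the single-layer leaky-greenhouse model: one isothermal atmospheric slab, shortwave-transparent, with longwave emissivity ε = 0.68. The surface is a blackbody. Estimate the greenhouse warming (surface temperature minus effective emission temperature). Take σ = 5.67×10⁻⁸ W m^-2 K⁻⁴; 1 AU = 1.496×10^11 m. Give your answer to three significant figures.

5.42 K

d = 4.04 × 1.496×10^11 m = 6.044×10^11 m.
S = L/(4πd²) = 1.950 W m^-2.
The planet radiates to space at T_e = [S(1−α)/(4σ)]^(1/4) = 49.48 K.
Surface balance with a leaky layer gives σT_s⁴ = σT_e⁴·2/(2−ε), so T_s = T_e·[2/(2−0.68)]^(1/4) = 54.89 K.
Greenhouse warming: T_s − T_e = 5.416 K.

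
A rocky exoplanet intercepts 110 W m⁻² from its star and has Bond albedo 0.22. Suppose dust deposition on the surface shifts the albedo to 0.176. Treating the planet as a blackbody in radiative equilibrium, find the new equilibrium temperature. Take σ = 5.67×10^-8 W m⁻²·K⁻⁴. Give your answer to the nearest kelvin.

With the new albedo, S(1−α₂)/4 = 22.66 W m⁻², so T₂ = 141.4 K.

141 K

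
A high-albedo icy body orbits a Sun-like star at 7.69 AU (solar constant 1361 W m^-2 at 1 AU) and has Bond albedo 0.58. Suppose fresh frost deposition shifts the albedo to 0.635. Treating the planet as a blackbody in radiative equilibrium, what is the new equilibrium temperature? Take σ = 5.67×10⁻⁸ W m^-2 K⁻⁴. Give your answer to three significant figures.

Irradiance scales as 1/d², so S = 1361 W m^-2 × (1/7.69)² = 23.01 W m^-2.
New equilibrium: T₂ = [(1−0.635)·23.01/(4σ)]^(1/4) = 78.01 K.

78.0 K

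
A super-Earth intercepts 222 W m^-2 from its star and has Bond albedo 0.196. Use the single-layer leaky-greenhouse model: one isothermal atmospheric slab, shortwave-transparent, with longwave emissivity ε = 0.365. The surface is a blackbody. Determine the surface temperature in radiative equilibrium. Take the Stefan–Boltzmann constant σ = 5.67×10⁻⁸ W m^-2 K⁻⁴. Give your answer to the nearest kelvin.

Effective emission temperature (TOA balance): σT_e⁴ = S(1−α)/4 = 44.62 W m^-2 → T_e = 167.5 K.
Surface balance with a leaky layer gives σT_s⁴ = σT_e⁴·2/(2−ε), so T_s = T_e·[2/(2−0.365)]^(1/4) = 176.1 K.

176 kelvin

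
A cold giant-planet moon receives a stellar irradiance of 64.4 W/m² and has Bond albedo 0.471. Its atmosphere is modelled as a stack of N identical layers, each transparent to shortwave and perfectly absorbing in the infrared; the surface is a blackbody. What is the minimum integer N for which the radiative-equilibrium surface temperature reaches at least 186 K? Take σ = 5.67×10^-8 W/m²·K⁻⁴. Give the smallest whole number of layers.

7

The effective emission temperature is T_e = [S(1−α)/(4σ)]^¼ = 110.7 K.
Since T_s⁴ = (N+1)T_e⁴, we need N ≥ (T_s/T_e)⁴ − 1 = 6.968.
Rounding up, N = 7.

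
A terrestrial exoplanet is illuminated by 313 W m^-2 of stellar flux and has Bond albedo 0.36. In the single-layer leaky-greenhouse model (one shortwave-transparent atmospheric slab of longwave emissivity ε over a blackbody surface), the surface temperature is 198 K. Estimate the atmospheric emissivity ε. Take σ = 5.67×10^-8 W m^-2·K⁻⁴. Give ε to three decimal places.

TOA balance gives T_e = 172.4 K.
Since (2−ε)/2 = (T_e/T_s)⁴ = 0.5747, ε = 0.8507.

0.851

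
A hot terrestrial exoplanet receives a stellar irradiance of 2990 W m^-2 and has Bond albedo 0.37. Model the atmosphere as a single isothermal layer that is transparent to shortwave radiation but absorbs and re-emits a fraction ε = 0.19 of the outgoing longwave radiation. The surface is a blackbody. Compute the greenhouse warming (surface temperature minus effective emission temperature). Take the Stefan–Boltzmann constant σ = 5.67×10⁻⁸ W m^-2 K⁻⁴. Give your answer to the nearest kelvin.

At the top of the atmosphere, σT_e⁴ = S(1−α)/4 = 470.9 W m^-2, giving T_e = 301.9 K.
Surface balance with a leaky layer gives σT_s⁴ = σT_e⁴·2/(2−ε), so T_s = T_e·[2/(2−0.19)]^(1/4) = 309.5 K.
Greenhouse warming: T_s − T_e = 7.628 K.

8 K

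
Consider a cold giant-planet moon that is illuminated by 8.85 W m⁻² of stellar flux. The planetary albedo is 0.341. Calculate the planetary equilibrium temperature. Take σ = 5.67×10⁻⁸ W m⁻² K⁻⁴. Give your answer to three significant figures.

71.2 kelvin

The planet absorbs (1−α)S over its disc πR² and re-emits over 4πR², so the mean absorbed flux is (1−0.341)·8.850/4 = 1.458 W m⁻².
Set σT⁴ = 1.458 → T = (1.458/σ)^(1/4) = 71.21 K.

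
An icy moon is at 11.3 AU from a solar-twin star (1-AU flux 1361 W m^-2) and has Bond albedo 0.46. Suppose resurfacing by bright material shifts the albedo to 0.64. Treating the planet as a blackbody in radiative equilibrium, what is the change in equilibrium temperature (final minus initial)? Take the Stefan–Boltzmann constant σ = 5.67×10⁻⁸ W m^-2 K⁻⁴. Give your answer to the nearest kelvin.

-7 kelvin

Flux at the orbit: S = 1361/(11.3)² = 10.66 W m^-2.
Initial: T₁ = [S(1−0.46)/(4σ)]^(1/4) = 70.98 K.
After:  T₂ = [10.66·0.36/(4σ)]^(1/4) = 64.13 K.
ΔT = T₂ − T₁ = -6.842 K.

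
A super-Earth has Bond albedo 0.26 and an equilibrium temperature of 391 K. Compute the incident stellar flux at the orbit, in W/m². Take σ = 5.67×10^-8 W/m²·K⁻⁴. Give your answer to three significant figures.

7160 W/m²

Invert the energy balance for S: S = 4σT⁴/(1−α).
σT⁴ = 5.67×10⁻⁸·(391)⁴ = 1325 W/m².
S = 4·1325/0.74 = 7163 W/m².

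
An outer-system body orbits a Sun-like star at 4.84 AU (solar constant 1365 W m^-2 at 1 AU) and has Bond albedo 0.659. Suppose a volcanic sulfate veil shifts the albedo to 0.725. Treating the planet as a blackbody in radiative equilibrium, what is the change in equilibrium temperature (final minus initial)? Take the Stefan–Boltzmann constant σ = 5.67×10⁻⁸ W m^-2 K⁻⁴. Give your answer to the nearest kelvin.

-5 K

Irradiance scales as 1/d², so S = 1365 W m^-2 × (1/4.84)² = 58.27 W m^-2.
Before: T₁ = [58.27·0.341/(4σ)]^(1/4) = 96.75 K.
With α = 0.725, T₂ = 91.68 K.
Change: 91.68 − 96.75 = -5.065 K.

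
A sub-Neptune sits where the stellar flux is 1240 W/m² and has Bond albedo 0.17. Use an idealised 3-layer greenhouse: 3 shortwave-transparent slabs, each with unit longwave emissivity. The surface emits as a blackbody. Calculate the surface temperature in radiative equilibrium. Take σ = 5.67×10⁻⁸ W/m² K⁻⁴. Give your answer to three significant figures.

367 K

The effective emission temperature is T_e = [S(1−α)/(4σ)]^¼ = 259.5 K.
With N = 3 opaque layers, T_s = (N+1)^(1/4)·T_e = 4^(1/4)·259.5 = 367.1 K.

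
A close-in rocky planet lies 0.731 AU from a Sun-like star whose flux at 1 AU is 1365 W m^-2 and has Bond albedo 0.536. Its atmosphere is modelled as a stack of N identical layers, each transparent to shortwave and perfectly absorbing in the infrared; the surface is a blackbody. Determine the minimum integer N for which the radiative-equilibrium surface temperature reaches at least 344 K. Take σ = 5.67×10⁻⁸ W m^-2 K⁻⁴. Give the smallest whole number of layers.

Flux at the orbit: S = 1365/(0.731)² = 2554 W m^-2.
OLR = S(1−α)/4 = 296.3 W m^-2; the top layer radiates at T_e = 268.9 K.
Since T_s⁴ = (N+1)T_e⁴, we need N ≥ (T_s/T_e)⁴ − 1 = 1.680.
The minimum whole number is N = 2.

2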